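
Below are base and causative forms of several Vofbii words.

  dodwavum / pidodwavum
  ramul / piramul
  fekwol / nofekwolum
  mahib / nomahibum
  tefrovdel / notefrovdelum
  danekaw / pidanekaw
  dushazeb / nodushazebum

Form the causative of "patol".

nopatolum

ramul and fekwol both end in -l yet inflect differently (piramul, nofekwolum), so the final letter is not what conditions the rule; the last vowel is.
"patol" has last vowel 'o'. The one such stem in the data (fekwol → nofekwolum) adds no- … -um around the stem, so the same rule applies.
The other pattern: stems whose last vowel is 'a' or 'u' add the prefix pi-.
So patol → nopatolum.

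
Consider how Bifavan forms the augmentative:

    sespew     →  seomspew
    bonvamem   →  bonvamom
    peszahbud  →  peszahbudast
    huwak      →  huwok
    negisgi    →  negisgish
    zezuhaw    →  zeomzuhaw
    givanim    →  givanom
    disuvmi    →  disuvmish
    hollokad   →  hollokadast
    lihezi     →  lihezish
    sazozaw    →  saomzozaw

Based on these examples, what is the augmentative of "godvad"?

godvadast

zezuhaw and huwak both have last vowel 'a' yet inflect differently (zeomzuhaw, huwok), so the last vowel is not what conditions the rule; the final letter is.
"godvad" ends in -d. The stems ending in -d (peszahbud → peszahbudast, hollokad → hollokadast) add -ast.
So godvad → godvadast.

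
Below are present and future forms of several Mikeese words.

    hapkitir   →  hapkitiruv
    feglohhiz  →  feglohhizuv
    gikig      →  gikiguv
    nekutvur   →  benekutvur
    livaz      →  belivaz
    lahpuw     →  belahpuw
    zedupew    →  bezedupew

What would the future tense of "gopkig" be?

hapkitir and nekutvur both end in -r yet inflect differently (hapkitiruv, benekutvur), so the final letter is not what conditions the rule; the last vowel is.
"gopkig" has last vowel 'i'. The stems whose last vowel is 'i' (hapkitir → hapkitiruv, feglohhiz → feglohhizuv, gikig → gikiguv) add -uv.
The other pattern: stems whose last vowel is 'a', 'e' or 'u' add the prefix be-.
So gopkig → gopkiguv.

gopkiguv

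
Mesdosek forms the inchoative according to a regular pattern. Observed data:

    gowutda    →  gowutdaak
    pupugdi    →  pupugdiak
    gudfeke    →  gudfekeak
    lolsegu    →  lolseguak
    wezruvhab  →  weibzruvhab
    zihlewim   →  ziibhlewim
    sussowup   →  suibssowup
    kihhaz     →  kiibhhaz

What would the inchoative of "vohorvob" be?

"vohorvob" ends in a consonant. The stems ending in a consonant (wezruvhab → weibzruvhab, zihlewim → ziibhlewim, sussowup → suibssowup) insert -ib- after the first vowel.
So vohorvob → voibhorvob.

voibhorvob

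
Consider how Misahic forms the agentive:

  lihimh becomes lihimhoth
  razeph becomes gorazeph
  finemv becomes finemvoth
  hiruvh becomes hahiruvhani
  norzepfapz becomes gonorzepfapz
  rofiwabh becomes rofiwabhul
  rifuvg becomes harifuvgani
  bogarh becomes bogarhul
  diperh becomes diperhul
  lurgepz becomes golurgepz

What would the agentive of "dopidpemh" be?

razeph and lihimh both end in -h yet inflect differently (gorazeph, lihimhoth), so the final letter is not what conditions the rule; the second-to-last letter is.
"dopidpemh" has second-to-last letter 'm'. The stems whose second-to-last letter is 'm' (lihimh → lihimhoth, finemv → finemvoth) add -oth.
So dopidpemh → dopidpemhoth.

dopidpemhoth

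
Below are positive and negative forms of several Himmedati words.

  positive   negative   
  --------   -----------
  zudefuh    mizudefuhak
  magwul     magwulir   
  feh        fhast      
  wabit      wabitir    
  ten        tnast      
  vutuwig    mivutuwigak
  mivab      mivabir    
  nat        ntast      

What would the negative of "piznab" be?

nat and wabit both end in -t yet inflect differently (ntast, wabitir), so the final letter is not what conditions the rule; the number of vowels is.
"piznab" has 2 vowels. The stems with 2 vowels (mivab → mivabir, magwul → magwulir, wabit → wabitir) add -ir.
The other patterns: stems with 1 vowel delete the last vowel and add -ast; stems with 3 vowels add mi- … -ak around the stem.
So piznab → piznabir.

piznabir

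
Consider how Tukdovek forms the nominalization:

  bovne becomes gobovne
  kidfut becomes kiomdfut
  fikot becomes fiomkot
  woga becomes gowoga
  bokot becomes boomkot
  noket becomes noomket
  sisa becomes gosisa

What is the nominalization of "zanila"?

gozanila

noket and bovne both have last vowel 'e' yet inflect differently (noomket, gobovne), so the last vowel is not what conditions the rule; the final letter is.
"zanila" ends in -a. The stems ending in -a (sisa → gosisa, woga → gowoga) add the prefix go-.
So zanila → gozanila.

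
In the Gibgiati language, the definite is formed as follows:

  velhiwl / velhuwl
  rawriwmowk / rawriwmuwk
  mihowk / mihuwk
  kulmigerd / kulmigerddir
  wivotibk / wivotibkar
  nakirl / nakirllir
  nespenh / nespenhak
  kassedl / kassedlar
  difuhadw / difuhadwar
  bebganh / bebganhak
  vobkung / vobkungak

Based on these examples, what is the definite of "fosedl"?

fosedlar

nakirl and velhiwl both end in -l yet inflect differently (nakirllir, velhuwl), so the final letter is not what conditions the rule; the second-to-last letter is.
"fosedl" has second-to-last letter 'd'. The stems whose second-to-last letter is 'd' (difuhadw → difuhadwar, kassedl → kassedlar) add -ar.
The other patterns: stems whose second-to-last letter is 'n' add -ak; stems whose second-to-last letter is 'r' double the final consonant and add -ir; stems whose second-to-last letter is 'w' change the last vowel to 'u'.
So fosedl → fosedlar.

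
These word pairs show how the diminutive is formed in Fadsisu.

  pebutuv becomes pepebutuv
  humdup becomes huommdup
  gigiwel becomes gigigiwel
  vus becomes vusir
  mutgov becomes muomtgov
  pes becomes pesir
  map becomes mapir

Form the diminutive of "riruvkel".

ririruvkel

"riruvkel" has 3 vowels. The stems with 3 vowels (pebutuv → pepebutuv, gigiwel → gigigiwel) repeat the first consonant+vowel as a prefix.
The other patterns: stems with 1 vowel add -ir; stems with 2 vowels insert -om- after the first vowel.
So riruvkel → ririruvkel.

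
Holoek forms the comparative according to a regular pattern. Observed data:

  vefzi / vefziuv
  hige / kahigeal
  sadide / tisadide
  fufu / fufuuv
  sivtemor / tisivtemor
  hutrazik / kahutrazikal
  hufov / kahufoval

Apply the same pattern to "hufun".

sadide and hige both end in -e yet inflect differently (tisadide, kahigeal), so the final letter is not what conditions the rule; the first letter is.
"hufun" begins with h-. The stems beginning with h- (hutrazik → kahutrazikal, hufov → kahufoval, hige → kahigeal) add ka- … -al around the stem.
So hufun → kahufunal.

kahufunal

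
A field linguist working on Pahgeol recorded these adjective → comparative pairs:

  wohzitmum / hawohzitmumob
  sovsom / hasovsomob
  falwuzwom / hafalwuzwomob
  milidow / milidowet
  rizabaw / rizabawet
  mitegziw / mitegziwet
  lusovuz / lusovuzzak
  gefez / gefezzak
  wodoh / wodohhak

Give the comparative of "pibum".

sovsom and milidow both have last vowel 'o' yet inflect differently (hasovsomob, milidowet), so the last vowel is not what conditions the rule; the final letter is.
"pibum" ends in -m. The stems ending in -m (wohzitmum → hawohzitmumob, sovsom → hasovsomob, falwuzwom → hafalwuzwomob) add ha- … -ob around the stem.
The other patterns: stems ending in -w add -et; stems ending in -h or -z double the final consonant and add -ak.
So pibum → hapibumob.

hapibumob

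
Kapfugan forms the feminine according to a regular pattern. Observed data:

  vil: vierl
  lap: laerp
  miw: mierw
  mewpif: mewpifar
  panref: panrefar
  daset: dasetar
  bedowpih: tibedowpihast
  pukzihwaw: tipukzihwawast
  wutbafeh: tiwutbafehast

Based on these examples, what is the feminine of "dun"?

miw and pukzihwaw both end in -w yet inflect differently (mierw, tipukzihwawast), so the final letter is not what conditions the rule; the number of vowels is.
"dun" has 1 vowel. The stems with 1 vowel (vil → vierl, lap → laerp, miw → mierw) insert -er- after the first vowel.
The other patterns: stems with 2 vowels add -ar; stems with 3 vowels add ti- … -ast around the stem.
So dun → duern.

duern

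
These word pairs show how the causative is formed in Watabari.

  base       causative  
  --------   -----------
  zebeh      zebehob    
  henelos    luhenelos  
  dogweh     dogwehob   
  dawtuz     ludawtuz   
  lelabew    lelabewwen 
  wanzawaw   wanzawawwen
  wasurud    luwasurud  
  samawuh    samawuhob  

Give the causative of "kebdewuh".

zebeh and lelabew both have last vowel 'e' yet inflect differently (zebehob, lelabewwen), so the last vowel is not what conditions the rule; the final letter is.
"kebdewuh" ends in -h. The stems ending in -h (zebeh → zebehob, samawuh → samawuhob, dogweh → dogwehob) add -ob.
So kebdewuh → kebdewuhob.

kebdewuhob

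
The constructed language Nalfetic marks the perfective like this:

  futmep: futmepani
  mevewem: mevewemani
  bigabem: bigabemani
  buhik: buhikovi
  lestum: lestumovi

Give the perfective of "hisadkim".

hisadkimovi

"hisadkim" has last vowel 'i'. The one such stem in the data (buhik → buhikovi) adds -ovi, so the same rule applies.
So hisadkim → hisadkimovi.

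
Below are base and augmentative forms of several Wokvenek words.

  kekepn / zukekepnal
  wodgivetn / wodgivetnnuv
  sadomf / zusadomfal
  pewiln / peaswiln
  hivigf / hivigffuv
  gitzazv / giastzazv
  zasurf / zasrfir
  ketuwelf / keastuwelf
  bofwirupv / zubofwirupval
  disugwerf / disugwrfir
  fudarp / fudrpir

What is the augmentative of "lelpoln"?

leaslpoln

kekepn and pewiln both end in -n yet inflect differently (zukekepnal, peaswiln), so the final letter is not what conditions the rule; the second-to-last letter is.
"lelpoln" has second-to-last letter 'l'. The stems whose second-to-last letter is 'l' (pewiln → peaswiln, ketuwelf → keastuwelf) insert -as- after the first vowel.
The other patterns: stems whose second-to-last letter is 'm' or 'p' add zu- … -al around the stem; stems whose second-to-last letter is 'r' delete the last vowel and add -ir; stems whose second-to-last letter is 'g' or 't' double the final consonant and add -uv.
So lelpoln → leaslpoln.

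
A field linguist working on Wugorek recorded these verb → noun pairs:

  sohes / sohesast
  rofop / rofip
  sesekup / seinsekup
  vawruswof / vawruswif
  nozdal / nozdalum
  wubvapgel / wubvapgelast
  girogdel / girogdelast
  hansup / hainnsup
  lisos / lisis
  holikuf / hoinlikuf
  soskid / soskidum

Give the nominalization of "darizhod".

darizhid

girogdel and nozdal both end in -l yet inflect differently (girogdelast, nozdalum), so the final letter is not what conditions the rule; the last vowel is.
"darizhod" has last vowel 'o'. The stems whose last vowel is 'o' (lisos → lisis, rofop → rofip, vawruswof → vawruswif) change the last vowel to 'i'.
The other patterns: stems whose last vowel is 'e' add -ast; stems whose last vowel is 'a' or 'i' add -um; stems whose last vowel is 'u' insert -in- after the first vowel.
So darizhod → darizhid.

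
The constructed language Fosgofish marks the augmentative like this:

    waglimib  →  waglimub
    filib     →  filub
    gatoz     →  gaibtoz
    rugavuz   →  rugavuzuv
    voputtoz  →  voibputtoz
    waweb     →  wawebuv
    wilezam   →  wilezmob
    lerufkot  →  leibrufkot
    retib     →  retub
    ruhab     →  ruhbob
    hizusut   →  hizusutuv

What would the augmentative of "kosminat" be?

kosmintob

"kosminat" has last vowel 'a'. The stems whose last vowel is 'a' (wilezam → wilezmob, ruhab → ruhbob) delete the last vowel and add -ob.
The other patterns: stems whose last vowel is 'e' or 'u' add -uv; stems whose last vowel is 'i' change the last vowel to 'u'; stems whose last vowel is 'o' insert -ib- after the first vowel.
So kosminat → kosmintob.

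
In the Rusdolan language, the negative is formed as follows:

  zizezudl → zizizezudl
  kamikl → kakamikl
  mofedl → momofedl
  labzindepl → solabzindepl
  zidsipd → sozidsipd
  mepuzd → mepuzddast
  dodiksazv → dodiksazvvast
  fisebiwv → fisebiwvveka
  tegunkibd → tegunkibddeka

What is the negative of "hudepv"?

zizezudl and labzindepl both end in -l yet inflect differently (zizizezudl, solabzindepl), so the final letter is not what conditions the rule; the second-to-last letter is.
"hudepv" has second-to-last letter 'p'. The stems whose second-to-last letter is 'p' (labzindepl → solabzindepl, zidsipd → sozidsipd) add the prefix so-.
The other patterns: stems whose second-to-last letter is 'd' or 'k' repeat the first consonant+vowel as a prefix; stems whose second-to-last letter is 'z' double the final consonant and add -ast; stems whose second-to-last letter is 'b' or 'w' double the final consonant and add -eka.
So hudepv → sohudepv.

sohudepv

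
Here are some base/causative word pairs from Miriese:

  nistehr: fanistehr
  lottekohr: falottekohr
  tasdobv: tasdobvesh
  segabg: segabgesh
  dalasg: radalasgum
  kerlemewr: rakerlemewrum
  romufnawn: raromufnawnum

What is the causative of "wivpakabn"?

segabg and dalasg both end in -g yet inflect differently (segabgesh, radalasgum), so the final letter is not what conditions the rule; the second-to-last letter is.
"wivpakabn" has second-to-last letter 'b'. The stems whose second-to-last letter is 'b' (tasdobv → tasdobvesh, segabg → segabgesh) add -esh.
The other patterns: stems whose second-to-last letter is 'h' add the prefix fa-; stems whose second-to-last letter is 's' or 'w' add ra- … -um around the stem.
So wivpakabn → wivpakabnesh.

wivpakabnesh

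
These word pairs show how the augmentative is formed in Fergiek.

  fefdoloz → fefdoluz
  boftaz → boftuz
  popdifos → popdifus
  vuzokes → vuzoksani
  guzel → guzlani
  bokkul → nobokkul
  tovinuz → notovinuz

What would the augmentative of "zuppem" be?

popdifos and vuzokes both end in -s yet inflect differently (popdifus, vuzoksani), so the final letter is not what conditions the rule; the last vowel is.
"zuppem" has last vowel 'e'. The stems whose last vowel is 'e' (vuzokes → vuzoksani, guzel → guzlani) delete the last vowel and add -ani.
So zuppem → zuppmani.

zuppmani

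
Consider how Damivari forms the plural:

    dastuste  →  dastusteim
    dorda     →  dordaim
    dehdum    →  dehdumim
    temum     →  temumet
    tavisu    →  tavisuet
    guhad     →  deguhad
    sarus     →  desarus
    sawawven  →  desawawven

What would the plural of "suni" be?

desuni

"suni" begins with s-. The stems beginning with s- (sarus → desarus, sawawven → desawawven) add the prefix de-.
The other patterns: stems beginning with d- add -im; stems beginning with t- add -et.
So suni → desuni.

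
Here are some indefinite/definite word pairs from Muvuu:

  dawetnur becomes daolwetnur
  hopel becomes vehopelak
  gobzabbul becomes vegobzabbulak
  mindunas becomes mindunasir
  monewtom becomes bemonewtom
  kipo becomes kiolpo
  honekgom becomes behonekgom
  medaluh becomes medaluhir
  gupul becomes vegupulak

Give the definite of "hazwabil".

vehazwabilak

"hazwabil" ends in -l. The stems ending in -l (hopel → vehopelak, gupul → vegupulak, gobzabbul → vegobzabbulak) add ve- … -ak around the stem.
The other patterns: stems ending in -m add the prefix be-; stems ending in -h or -s add -ir; stems ending in -o or -r insert -ol- after the first vowel.
So hazwabil → vehazwabilak.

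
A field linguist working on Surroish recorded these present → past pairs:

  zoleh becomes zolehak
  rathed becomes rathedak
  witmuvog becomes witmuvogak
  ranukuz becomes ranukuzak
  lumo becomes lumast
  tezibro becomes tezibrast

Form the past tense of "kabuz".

witmuvog and lumo both have last vowel 'o' yet inflect differently (witmuvogak, lumast), so the last vowel is not what conditions the rule; whether the stem ends in a vowel or a consonant is.
"kabuz" ends in a consonant. The stems ending in a consonant (zoleh → zolehak, rathed → rathedak, witmuvog → witmuvogak) add -ak.
The other pattern: stems ending in a vowel drop the final letter and add -ast.
So kabuz → kabuzak.

kabuzak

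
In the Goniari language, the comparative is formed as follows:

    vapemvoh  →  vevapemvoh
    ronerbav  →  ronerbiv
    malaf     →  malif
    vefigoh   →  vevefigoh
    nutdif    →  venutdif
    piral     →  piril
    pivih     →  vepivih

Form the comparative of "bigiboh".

vebigiboh

"bigiboh" has last vowel 'o'. The stems whose last vowel is 'o' (vapemvoh → vevapemvoh, vefigoh → vevefigoh) add the prefix ve-.
The other pattern: stems whose last vowel is 'a' change the last vowel to 'i'.
So bigiboh → vebigiboh.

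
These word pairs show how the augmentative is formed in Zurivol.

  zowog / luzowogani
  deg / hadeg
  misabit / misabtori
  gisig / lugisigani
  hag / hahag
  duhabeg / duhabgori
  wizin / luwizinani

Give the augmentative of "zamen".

luzamenani

hag and gisig both end in -g yet inflect differently (hahag, lugisigani), so the final letter is not what conditions the rule; the number of vowels is.
"zamen" has 2 vowels. The stems with 2 vowels (gisig → lugisigani, wizin → luwizinani, zowog → luzowogani) add lu- … -ani around the stem.
The other patterns: stems with 1 vowel add the prefix ha-; stems with 3 vowels delete the last vowel and add -ori.
So zamen → luzamenani.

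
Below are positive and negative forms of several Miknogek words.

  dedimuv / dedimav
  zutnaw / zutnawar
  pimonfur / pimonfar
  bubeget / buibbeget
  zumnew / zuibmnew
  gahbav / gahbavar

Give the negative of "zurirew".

"zurirew" has last vowel 'e'. The stems whose last vowel is 'e' (bubeget → buibbeget, zumnew → zuibmnew) insert -ib- after the first vowel.
So zurirew → zuibrirew.

zuibrirew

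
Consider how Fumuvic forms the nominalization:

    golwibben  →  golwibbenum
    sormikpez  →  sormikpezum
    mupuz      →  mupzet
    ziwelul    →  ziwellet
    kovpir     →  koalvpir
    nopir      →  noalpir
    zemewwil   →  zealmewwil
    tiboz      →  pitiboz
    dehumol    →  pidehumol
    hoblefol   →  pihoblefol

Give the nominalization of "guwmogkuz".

guwmogkzet

"guwmogkuz" has last vowel 'u'. The stems whose last vowel is 'u' (mupuz → mupzet, ziwelul → ziwellet) delete the last vowel and add -et.
So guwmogkuz → guwmogkzet.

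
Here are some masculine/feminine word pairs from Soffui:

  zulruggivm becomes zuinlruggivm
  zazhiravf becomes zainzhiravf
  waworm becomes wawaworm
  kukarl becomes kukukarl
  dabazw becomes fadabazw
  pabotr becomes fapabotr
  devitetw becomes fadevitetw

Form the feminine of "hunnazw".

"hunnazw" has second-to-last letter 'z'. The one such stem in the data (dabazw → fadabazw) adds the prefix fa-, so the same rule applies.
So hunnazw → fahunnazw.

fahunnazw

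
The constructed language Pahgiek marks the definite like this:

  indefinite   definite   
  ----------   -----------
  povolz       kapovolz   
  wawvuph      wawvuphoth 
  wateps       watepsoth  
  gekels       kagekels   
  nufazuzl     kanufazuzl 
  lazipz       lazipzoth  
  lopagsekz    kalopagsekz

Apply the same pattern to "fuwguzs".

kafuwguzs

lazipz and povolz both end in -z yet inflect differently (lazipzoth, kapovolz), so the final letter is not what conditions the rule; the second-to-last letter is.
"fuwguzs" has second-to-last letter 'z'. The one such stem in the data (nufazuzl → kanufazuzl) adds the prefix ka-, so the same rule applies.
So fuwguzs → kafuwguzs.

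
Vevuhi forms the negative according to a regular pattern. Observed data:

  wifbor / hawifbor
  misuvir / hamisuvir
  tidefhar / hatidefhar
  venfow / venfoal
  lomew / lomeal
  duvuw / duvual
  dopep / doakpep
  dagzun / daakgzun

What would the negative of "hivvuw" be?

wifbor and venfow both have last vowel 'o' yet inflect differently (hawifbor, venfoal), so the last vowel is not what conditions the rule; the final letter is.
"hivvuw" ends in -w. The stems ending in -w (venfow → venfoal, lomew → lomeal, duvuw → duvual) drop the final letter and add -al.
The other patterns: stems ending in -r add the prefix ha-; stems ending in -n or -p insert -ak- after the first vowel.
So hivvuw → hivvual.

hivvual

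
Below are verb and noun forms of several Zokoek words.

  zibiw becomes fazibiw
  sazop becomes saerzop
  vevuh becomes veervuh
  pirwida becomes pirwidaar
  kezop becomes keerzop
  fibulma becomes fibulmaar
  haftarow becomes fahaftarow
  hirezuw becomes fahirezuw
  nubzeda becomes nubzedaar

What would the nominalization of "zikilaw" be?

hirezuw and vevuh both have last vowel 'u' yet inflect differently (fahirezuw, veervuh), so the last vowel is not what conditions the rule; the final letter is.
"zikilaw" ends in -w. The stems ending in -w (zibiw → fazibiw, hirezuw → fahirezuw, haftarow → fahaftarow) add the prefix fa-.
The other patterns: stems ending in -a add -ar; stems ending in -h or -p insert -er- after the first vowel.
So zikilaw → fazikilaw.

fazikilaw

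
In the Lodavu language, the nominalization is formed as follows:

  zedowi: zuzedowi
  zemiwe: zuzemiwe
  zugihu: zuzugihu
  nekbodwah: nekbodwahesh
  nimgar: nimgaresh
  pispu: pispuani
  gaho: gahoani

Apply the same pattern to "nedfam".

nedfamesh

zugihu and pispu both end in -u yet inflect differently (zuzugihu, pispuani), so the final letter is not what conditions the rule; the first letter is.
"nedfam" begins with n-. The stems beginning with n- (nekbodwah → nekbodwahesh, nimgar → nimgaresh) add -esh.
So nedfam → nedfamesh.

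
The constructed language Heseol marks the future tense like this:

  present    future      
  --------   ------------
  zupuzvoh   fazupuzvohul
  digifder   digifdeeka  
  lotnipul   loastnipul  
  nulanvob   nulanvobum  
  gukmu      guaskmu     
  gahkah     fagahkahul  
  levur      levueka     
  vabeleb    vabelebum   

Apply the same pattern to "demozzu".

deasmozzu

zupuzvoh and nulanvob both have last vowel 'o' yet inflect differently (fazupuzvohul, nulanvobum), so the last vowel is not what conditions the rule; the final letter is.
"demozzu" ends in -u. The one such stem in the data (gukmu → guaskmu) inserts -as- after the first vowel (as does lotnipul), so the same rule applies.
The other patterns: stems ending in -r drop the final letter and add -eka; stems ending in -h add fa- … -ul around the stem; stems ending in -b add -um.
So demozzu → deasmozzu.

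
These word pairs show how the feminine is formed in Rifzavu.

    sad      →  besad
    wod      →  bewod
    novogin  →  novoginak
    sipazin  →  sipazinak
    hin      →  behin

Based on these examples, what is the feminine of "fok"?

befok

hin and sipazin both end in -n yet inflect differently (behin, sipazinak), so the final letter is not what conditions the rule; the number of vowels is.
"fok" has 1 vowel. The stems with 1 vowel (hin → behin, wod → bewod, sad → besad) add the prefix be-.
The other pattern: stems with 3 vowels add -ak.
So fok → befok.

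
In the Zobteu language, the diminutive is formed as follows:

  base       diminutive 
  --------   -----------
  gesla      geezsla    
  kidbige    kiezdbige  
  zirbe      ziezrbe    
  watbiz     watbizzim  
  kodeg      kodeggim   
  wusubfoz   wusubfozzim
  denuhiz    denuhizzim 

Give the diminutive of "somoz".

"somoz" ends in a consonant. The stems ending in a consonant (watbiz → watbizzim, kodeg → kodeggim, wusubfoz → wusubfozzim) double the final consonant and add -im.
So somoz → somozzim.

somozzim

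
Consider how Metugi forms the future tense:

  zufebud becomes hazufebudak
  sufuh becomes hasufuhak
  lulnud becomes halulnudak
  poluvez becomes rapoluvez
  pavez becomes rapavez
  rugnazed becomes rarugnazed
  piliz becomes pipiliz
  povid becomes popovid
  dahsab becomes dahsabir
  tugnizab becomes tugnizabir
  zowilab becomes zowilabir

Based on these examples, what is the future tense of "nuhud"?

hanuhudak

zufebud and rugnazed both end in -d yet inflect differently (hazufebudak, rarugnazed), so the final letter is not what conditions the rule; the last vowel is.
"nuhud" has last vowel 'u'. The stems whose last vowel is 'u' (zufebud → hazufebudak, sufuh → hasufuhak, lulnud → halulnudak) add ha- … -ak around the stem.
So nuhud → hanuhudak.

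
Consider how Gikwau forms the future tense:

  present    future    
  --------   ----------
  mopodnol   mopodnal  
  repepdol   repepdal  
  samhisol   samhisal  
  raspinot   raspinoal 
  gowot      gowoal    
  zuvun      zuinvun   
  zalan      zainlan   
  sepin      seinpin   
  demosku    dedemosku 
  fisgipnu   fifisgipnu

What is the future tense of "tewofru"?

tetewofru

mopodnol and raspinot both have last vowel 'o' yet inflect differently (mopodnal, raspinoal), so the last vowel is not what conditions the rule; the final letter is.
"tewofru" ends in -u. The stems ending in -u (demosku → dedemosku, fisgipnu → fifisgipnu) repeat the first consonant+vowel as a prefix.
The other patterns: stems ending in -l change the last vowel to 'a'; stems ending in -t drop the final letter and add -al; stems ending in -n insert -in- after the first vowel.
So tewofru → tetewofru.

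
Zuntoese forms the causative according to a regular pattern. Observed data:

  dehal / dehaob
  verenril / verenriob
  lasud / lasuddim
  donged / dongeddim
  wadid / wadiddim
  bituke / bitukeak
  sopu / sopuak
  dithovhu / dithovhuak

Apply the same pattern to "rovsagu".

rovsaguak

"rovsagu" ends in -u. The stems ending in -u (sopu → sopuak, dithovhu → dithovhuak) add -ak.
So rovsagu → rovsaguak.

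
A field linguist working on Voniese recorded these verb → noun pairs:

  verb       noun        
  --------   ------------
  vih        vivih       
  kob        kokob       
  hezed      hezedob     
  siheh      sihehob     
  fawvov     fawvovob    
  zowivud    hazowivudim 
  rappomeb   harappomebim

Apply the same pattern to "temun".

"temun" has 2 vowels. The stems with 2 vowels (hezed → hezedob, siheh → sihehob, fawvov → fawvovob) add -ob.
The other patterns: stems with 1 vowel repeat the first consonant+vowel as a prefix; stems with 3 vowels add ha- … -im around the stem.
So temun → temunob.

temunob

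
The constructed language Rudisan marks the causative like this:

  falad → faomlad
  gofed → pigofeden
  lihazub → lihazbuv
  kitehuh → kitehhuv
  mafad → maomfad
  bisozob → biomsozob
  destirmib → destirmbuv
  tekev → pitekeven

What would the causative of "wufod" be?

wuomfod

gofed and falad both end in -d yet inflect differently (pigofeden, faomlad), so the final letter is not what conditions the rule; the last vowel is.
"wufod" has last vowel 'o'. The one such stem in the data (bisozob → biomsozob) inserts -om- after the first vowel (as do falad, mafad), so the same rule applies.
So wufod → wuomfod.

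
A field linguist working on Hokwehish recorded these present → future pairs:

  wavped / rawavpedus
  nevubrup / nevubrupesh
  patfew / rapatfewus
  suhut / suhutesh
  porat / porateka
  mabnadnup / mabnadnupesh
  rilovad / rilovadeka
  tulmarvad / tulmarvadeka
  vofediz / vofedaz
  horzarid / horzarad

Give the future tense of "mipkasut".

mipkasutesh

wavped and horzarid both end in -d yet inflect differently (rawavpedus, horzarad), so the final letter is not what conditions the rule; the last vowel is.
"mipkasut" has last vowel 'u'. The stems whose last vowel is 'u' (nevubrup → nevubrupesh, mabnadnup → mabnadnupesh, suhut → suhutesh) add -esh.
The other patterns: stems whose last vowel is 'e' add ra- … -us around the stem; stems whose last vowel is 'i' change the last vowel to 'a'; stems whose last vowel is 'a' add -eka.
So mipkasut → mipkasutesh.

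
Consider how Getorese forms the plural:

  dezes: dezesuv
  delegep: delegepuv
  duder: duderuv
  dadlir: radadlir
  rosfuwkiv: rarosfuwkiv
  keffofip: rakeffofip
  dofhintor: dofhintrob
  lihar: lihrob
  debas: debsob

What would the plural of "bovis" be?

rabovis

"bovis" has last vowel 'i'. The stems whose last vowel is 'i' (dadlir → radadlir, rosfuwkiv → rarosfuwkiv, keffofip → rakeffofip) add the prefix ra-.
The other patterns: stems whose last vowel is 'e' add -uv; stems whose last vowel is 'a' or 'o' delete the last vowel and add -ob.
So bovis → rabovis.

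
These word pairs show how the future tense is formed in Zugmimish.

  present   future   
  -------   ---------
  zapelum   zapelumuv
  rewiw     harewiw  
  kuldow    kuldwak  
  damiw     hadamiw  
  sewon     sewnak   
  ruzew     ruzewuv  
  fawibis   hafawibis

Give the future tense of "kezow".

kezwak

damiw and kuldow both end in -w yet inflect differently (hadamiw, kuldwak), so the final letter is not what conditions the rule; the last vowel is.
"kezow" has last vowel 'o'. The stems whose last vowel is 'o' (kuldow → kuldwak, sewon → sewnak) delete the last vowel and add -ak.
So kezow → kezwak.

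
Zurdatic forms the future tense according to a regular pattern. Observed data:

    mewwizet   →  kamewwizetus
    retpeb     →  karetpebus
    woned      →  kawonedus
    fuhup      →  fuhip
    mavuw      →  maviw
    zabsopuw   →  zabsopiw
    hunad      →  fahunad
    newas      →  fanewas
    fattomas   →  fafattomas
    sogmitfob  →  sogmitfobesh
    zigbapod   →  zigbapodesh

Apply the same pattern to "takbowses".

katakbowsesus

"takbowses" has last vowel 'e'. The stems whose last vowel is 'e' (mewwizet → kamewwizetus, retpeb → karetpebus, woned → kawonedus) add ka- … -us around the stem.
The other patterns: stems whose last vowel is 'u' change the last vowel to 'i'; stems whose last vowel is 'a' add the prefix fa-; stems whose last vowel is 'o' add -esh.
So takbowses → katakbowsesus.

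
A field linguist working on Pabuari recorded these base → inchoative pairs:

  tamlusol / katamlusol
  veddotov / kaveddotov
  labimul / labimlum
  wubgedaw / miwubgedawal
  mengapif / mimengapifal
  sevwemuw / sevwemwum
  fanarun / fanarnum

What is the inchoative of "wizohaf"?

miwizohafal

labimul and tamlusol both end in -l yet inflect differently (labimlum, katamlusol), so the final letter is not what conditions the rule; the last vowel is.
"wizohaf" has last vowel 'a'. The one such stem in the data (wubgedaw → miwubgedawal) adds mi- … -al around the stem, so the same rule applies.
The other patterns: stems whose last vowel is 'u' delete the last vowel and add -um; stems whose last vowel is 'o' add the prefix ka-.
So wizohaf → miwizohafal.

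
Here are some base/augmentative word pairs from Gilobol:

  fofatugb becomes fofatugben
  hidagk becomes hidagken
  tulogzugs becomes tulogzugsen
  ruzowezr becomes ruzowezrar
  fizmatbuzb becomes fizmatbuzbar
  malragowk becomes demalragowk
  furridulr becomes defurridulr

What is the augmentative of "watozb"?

watozbar

fofatugb and fizmatbuzb both end in -b yet inflect differently (fofatugben, fizmatbuzbar), so the final letter is not what conditions the rule; the second-to-last letter is.
"watozb" has second-to-last letter 'z'. The stems whose second-to-last letter is 'z' (ruzowezr → ruzowezrar, fizmatbuzb → fizmatbuzbar) add -ar.
The other patterns: stems whose second-to-last letter is 'g' add -en; stems whose second-to-last letter is 'l' or 'w' add the prefix de-.
So watozb → watozbar.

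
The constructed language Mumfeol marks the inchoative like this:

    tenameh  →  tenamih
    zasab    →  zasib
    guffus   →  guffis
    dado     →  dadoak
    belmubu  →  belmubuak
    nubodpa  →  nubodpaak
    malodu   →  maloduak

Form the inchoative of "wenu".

"wenu" ends in a vowel. The stems ending in a vowel (dado → dadoak, belmubu → belmubuak, nubodpa → nubodpaak) add -ak.
So wenu → wenuak.

wenuak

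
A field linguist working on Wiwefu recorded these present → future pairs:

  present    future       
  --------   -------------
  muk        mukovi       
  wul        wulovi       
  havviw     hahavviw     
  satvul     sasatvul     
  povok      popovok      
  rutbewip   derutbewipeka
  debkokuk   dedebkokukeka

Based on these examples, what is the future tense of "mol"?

wul and satvul both end in -l yet inflect differently (wulovi, sasatvul), so the final letter is not what conditions the rule; the number of vowels is.
"mol" has 1 vowel. The stems with 1 vowel (muk → mukovi, wul → wulovi) add -ovi.
So mol → molovi.

molovi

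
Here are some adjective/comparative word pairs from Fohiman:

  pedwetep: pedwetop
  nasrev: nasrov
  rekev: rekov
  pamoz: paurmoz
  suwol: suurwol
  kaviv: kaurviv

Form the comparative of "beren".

nasrev and kaviv both end in -v yet inflect differently (nasrov, kaurviv), so the final letter is not what conditions the rule; the last vowel is.
"beren" has last vowel 'e'. The stems whose last vowel is 'e' (pedwetep → pedwetop, nasrev → nasrov, rekev → rekov) change the last vowel to 'o'.
So beren → beron.

beron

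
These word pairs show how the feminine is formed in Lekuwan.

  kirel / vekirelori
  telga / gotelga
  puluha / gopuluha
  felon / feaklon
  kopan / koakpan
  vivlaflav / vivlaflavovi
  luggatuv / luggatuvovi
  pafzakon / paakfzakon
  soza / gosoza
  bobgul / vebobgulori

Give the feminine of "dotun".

vivlaflav and soza both have last vowel 'a' yet inflect differently (vivlaflavovi, gosoza), so the last vowel is not what conditions the rule; the final letter is.
"dotun" ends in -n. The stems ending in -n (kopan → koakpan, pafzakon → paakfzakon, felon → feaklon) insert -ak- after the first vowel.
So dotun → doaktun.

doaktun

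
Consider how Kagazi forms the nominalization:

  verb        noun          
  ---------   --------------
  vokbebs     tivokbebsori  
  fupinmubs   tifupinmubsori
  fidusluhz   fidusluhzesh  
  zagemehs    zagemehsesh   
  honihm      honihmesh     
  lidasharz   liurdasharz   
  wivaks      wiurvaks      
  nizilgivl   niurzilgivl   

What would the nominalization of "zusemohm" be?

zusemohmesh

"zusemohm" has second-to-last letter 'h'. The stems whose second-to-last letter is 'h' (fidusluhz → fidusluhzesh, zagemehs → zagemehsesh, honihm → honihmesh) add -esh.
The other patterns: stems whose second-to-last letter is 'b' add ti- … -ori around the stem; stems whose second-to-last letter is 'k', 'r' or 'v' insert -ur- after the first vowel.
So zusemohm → zusemohmesh.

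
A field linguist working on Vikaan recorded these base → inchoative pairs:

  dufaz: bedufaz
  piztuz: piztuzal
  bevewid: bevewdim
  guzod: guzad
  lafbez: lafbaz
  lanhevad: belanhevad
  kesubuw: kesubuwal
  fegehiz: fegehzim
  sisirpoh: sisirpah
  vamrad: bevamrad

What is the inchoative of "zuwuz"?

piztuz and fegehiz both end in -z yet inflect differently (piztuzal, fegehzim), so the final letter is not what conditions the rule; the last vowel is.
"zuwuz" has last vowel 'u'. The stems whose last vowel is 'u' (kesubuw → kesubuwal, piztuz → piztuzal) add -al.
So zuwuz → zuwuzal.

zuwuzal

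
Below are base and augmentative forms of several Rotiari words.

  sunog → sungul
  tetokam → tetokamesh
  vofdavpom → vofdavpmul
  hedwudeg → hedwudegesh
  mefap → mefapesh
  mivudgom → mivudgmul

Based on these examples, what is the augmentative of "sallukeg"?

sunog and hedwudeg both end in -g yet inflect differently (sungul, hedwudegesh), so the final letter is not what conditions the rule; the last vowel is.
"sallukeg" has last vowel 'e'. The one such stem in the data (hedwudeg → hedwudegesh) adds -esh, so the same rule applies.
The other pattern: stems whose last vowel is 'o' delete the last vowel and add -ul.
So sallukeg → sallukegesh.

sallukegesh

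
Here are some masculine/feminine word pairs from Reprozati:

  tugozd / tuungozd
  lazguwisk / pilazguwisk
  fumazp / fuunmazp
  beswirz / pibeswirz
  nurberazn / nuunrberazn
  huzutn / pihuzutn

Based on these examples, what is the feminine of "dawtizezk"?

daunwtizezk

"dawtizezk" has second-to-last letter 'z'. The stems whose second-to-last letter is 'z' (tugozd → tuungozd, nurberazn → nuunrberazn, fumazp → fuunmazp) insert -un- after the first vowel.
The other pattern: stems whose second-to-last letter is 'r', 's' or 't' add the prefix pi-.
So dawtizezk → daunwtizezk.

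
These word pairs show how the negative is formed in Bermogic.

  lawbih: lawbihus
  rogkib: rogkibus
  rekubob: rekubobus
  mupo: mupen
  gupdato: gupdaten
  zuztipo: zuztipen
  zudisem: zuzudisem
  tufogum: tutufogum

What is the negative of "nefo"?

nefen

rekubob and mupo both have last vowel 'o' yet inflect differently (rekubobus, mupen), so the last vowel is not what conditions the rule; the final letter is.
"nefo" ends in -o. The stems ending in -o (mupo → mupen, gupdato → gupdaten, zuztipo → zuztipen) drop the final letter and add -en.
So nefo → nefen.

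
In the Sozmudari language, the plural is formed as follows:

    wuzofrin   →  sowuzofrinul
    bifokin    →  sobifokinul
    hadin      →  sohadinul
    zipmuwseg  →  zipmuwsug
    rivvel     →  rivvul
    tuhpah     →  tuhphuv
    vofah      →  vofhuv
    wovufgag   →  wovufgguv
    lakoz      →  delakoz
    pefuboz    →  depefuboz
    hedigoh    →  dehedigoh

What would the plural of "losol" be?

zipmuwseg and wovufgag both end in -g yet inflect differently (zipmuwsug, wovufgguv), so the final letter is not what conditions the rule; the last vowel is.
"losol" has last vowel 'o'. The stems whose last vowel is 'o' (lakoz → delakoz, pefuboz → depefuboz, hedigoh → dehedigoh) add the prefix de-.
The other patterns: stems whose last vowel is 'i' add so- … -ul around the stem; stems whose last vowel is 'e' change the last vowel to 'u'; stems whose last vowel is 'a' delete the last vowel and add -uv.
So losol → delosol.

delosol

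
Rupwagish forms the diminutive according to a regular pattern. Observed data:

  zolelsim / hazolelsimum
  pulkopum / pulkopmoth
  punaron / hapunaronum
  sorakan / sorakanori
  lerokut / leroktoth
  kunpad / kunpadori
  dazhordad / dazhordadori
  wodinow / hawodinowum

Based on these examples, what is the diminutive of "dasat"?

dasatori

pulkopum and zolelsim both end in -m yet inflect differently (pulkopmoth, hazolelsimum), so the final letter is not what conditions the rule; the last vowel is.
"dasat" has last vowel 'a'. The stems whose last vowel is 'a' (dazhordad → dazhordadori, sorakan → sorakanori, kunpad → kunpadori) add -ori.
So dasat → dasatori.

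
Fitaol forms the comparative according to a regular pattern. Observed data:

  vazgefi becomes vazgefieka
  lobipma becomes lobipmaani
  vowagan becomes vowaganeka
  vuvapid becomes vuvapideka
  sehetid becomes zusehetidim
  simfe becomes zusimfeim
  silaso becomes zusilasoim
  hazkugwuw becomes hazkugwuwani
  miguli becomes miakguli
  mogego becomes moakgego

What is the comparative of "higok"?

vazgefi and miguli both end in -i yet inflect differently (vazgefieka, miakguli), so the final letter is not what conditions the rule; the first letter is.
"higok" begins with h-. The one such stem in the data (hazkugwuw → hazkugwuwani) adds -ani, so the same rule applies.
The other patterns: stems beginning with v- add -eka; stems beginning with m- insert -ak- after the first vowel; stems beginning with s- add zu- … -im around the stem.
So higok → higokani.

higokani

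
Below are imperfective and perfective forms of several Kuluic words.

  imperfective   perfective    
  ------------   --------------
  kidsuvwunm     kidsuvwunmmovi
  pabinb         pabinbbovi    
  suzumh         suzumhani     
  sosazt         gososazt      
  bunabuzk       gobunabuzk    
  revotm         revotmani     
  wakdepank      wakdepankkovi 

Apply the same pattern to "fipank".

wakdepank and bunabuzk both end in -k yet inflect differently (wakdepankkovi, gobunabuzk), so the final letter is not what conditions the rule; the second-to-last letter is.
"fipank" has second-to-last letter 'n'. The stems whose second-to-last letter is 'n' (kidsuvwunm → kidsuvwunmmovi, pabinb → pabinbbovi, wakdepank → wakdepankkovi) double the final consonant and add -ovi.
The other patterns: stems whose second-to-last letter is 'z' add the prefix go-; stems whose second-to-last letter is 'm' or 't' add -ani.
So fipank → fipankkovi.

fipankkovi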